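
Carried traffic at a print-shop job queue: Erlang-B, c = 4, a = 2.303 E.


B(4,2.303) = 0.127920 (Erlang-B)
Carried load = a(1 − B) = 2.303·(1 − 0.127920) = 2.303·0.872080 = 2.0084 E

Final: 2.0084 Erlangs


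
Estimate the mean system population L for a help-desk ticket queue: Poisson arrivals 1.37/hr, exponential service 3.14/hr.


ρ = λ/μ = 1.37/3.14 = 0.4363
L = ρ/(1−ρ) = 0.4363/(1 − 0.4363) = 0.4363/0.5637 = 0.7740

Final: 0.7740


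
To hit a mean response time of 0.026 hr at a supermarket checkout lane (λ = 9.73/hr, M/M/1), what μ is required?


W = 1/(μ−λ) ⇒ μ − λ = 1/W = 1/0.026 = 38.4615
μ = λ + 1/W = 9.73 + 38.4615 = 48.1915 per hr

Final: 48.1915 /hr


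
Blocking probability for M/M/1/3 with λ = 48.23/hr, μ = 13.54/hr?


ρ = λ/μ = 48.23/13.54 = 3.5620
P_K = (1−ρ)ρ^K/(1−ρ^(K+1)) = (-2.5620·45.195562)/(1 − 160.988328)
= -115.792766/-159.988328 = 0.723758

Final: 0.723758


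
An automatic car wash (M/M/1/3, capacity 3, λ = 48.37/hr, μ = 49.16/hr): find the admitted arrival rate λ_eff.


ρ = 0.9839; P_K = (1−ρ)ρ^3/(1−ρ^4) = 0.243958
λ_eff = λ(1 − P_K) = 48.37·(1 − 0.243958) = 48.37·0.756042 = 36.5698 /hr

Final: 36.5698 /hr


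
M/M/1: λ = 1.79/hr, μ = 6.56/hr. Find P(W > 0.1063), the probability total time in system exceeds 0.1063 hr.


W ~ Exponential(μ−λ) for M/M/1.
μ − λ = 6.56 − 1.79 = 4.7700
P(W > t) = e^{−(μ−λ)t} = e^{−0.5071} = 0.602269

Final: 0.602269


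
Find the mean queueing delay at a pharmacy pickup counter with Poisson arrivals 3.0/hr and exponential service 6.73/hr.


ρ = 3.0/6.73 = 0.4458
Wq = ρ/(μ−λ) = 0.4458/(6.73 − 3.0) = 0.4458/3.73 = 0.1195 hr

Final: 0.1195 hr


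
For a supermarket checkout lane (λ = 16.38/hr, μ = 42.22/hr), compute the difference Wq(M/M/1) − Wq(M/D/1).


ρ = 16.38/42.22 = 0.3880
Wq(M/M/1) = ρ/(μ−λ) = 0.3880/25.84 = 0.01501 hr
Wq(M/D/1) = ρ/(2(μ−λ)) = 0.007507 hr
Savings = 0.01501 − 0.007507 = 0.007507 hr

Final: 0.007507 hr


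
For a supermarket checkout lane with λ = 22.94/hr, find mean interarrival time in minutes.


Mean interarrival time = 1/λ = 1/22.94 hour = 0.04359 hour
In minutes: 0.04359 × 60 = 2.6155 min

Final: 2.6155 min


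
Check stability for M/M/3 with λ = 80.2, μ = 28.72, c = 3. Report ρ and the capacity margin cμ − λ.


Total capacity cμ = 3·28.72 = 86.16/hr
ρ = λ/(cμ) = 80.2/86.16 = 0.9308
Stable ⇔ ρ < 1: YES
Spare capacity = cμ − λ = 86.16 − 80.2 = 5.96/hr

Final: ρ = 0.9308; stable; margin = 5.96/hr


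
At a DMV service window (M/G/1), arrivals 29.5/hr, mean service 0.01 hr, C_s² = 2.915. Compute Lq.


ρ = λ·E[S] = 29.5·0.01 = 0.2950
Lq = ρ²(1+C_s²)/(2(1−ρ)) = 0.08702·(1+2.915)/(2·0.7050)
= 0.08702·3.9150/1.4100 = 0.24163

Final: 0.24163


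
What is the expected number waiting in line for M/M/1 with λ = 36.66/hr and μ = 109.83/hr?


ρ = 36.66/109.83 = 0.3338
Lq = ρ²/(1−ρ) = 0.1114/0.6662 = 0.1672

Final: 0.1672


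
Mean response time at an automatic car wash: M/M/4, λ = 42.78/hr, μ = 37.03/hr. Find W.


a = 1.1553; ρ = 0.2888; P₀ = 0.314074
Lq = P₀·a^c·ρ/(c!(1−ρ)²) = 0.01331
Wq = Lq/λ = 0.01331/42.78 = 0.0003112 hr
W = Wq + 1/μ = 0.0003112 + 0.02701 = 0.02732 hr

Final: 0.02732 hr


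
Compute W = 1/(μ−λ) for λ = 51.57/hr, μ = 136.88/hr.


W = 1/(μ−λ) = 1/(136.88 − 51.57) = 1/85.31 = 0.01172 hr

Final: 0.01172 hr


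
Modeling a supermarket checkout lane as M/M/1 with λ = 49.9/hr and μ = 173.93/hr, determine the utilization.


ρ = λ/μ = 49.9/173.93 = 0.2869

Final: 0.2869


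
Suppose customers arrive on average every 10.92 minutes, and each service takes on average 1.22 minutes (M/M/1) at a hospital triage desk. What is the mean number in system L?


λ = 60/10.92 = 5.4945 /hr
μ = 60/1.22 = 49.1803 /hr
ρ = λ/μ = 5.4945/49.1803 = 0.1117
L = ρ/(1−ρ) = 0.1117/0.8883 = 0.1258

Final: 0.1258


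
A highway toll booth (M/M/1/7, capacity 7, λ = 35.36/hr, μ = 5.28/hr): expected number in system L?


ρ = 35.36/5.28 = 6.6970
L = ρ[1 − (K+1)ρ^K + Kρ^(K+1)] / [(1−ρ)(1−ρ^(K+1))]
Numerator: 6.6970·(1 − 8·604154.947950 + 7·4046007.378698) = 157303869.329394
Denominator: (-5.6970)·(-4046006.378698) = 23049975.733191
L = 157303869.329394/23049975.733191 = 6.8245

Final: 6.8245


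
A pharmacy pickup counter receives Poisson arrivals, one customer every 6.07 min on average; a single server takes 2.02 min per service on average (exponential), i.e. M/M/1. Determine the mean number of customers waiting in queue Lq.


λ = 60/6.07 = 9.8847 /hr
μ = 60/2.02 = 29.7030 /hr
ρ = λ/μ = 9.8847/29.7030 = 0.3328
Lq = ρ²/(1−ρ) = 0.1107/0.6672 = 0.1660

Final: 0.1660


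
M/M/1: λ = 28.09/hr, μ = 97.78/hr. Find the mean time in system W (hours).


W = 1/(μ−λ) = 1/(97.78 − 28.09) = 1/69.69 = 0.01435 hr

Final: 0.01435 hr


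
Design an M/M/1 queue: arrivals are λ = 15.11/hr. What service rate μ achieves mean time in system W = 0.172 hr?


W = 1/(μ−λ) ⇒ μ − λ = 1/W = 1/0.172 = 5.8140
μ = λ + 1/W = 15.11 + 5.8140 = 20.9240 per hr

Final: 20.9240 /hr


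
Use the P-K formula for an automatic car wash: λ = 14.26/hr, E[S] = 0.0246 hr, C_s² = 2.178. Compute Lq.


ρ = λ·E[S] = 14.26·0.0246 = 0.3508
Lq = ρ²(1+C_s²)/(2(1−ρ)) = 0.1231·(1+2.178)/(2·0.6492)
= 0.1231·3.1780/1.2984 = 0.30120

Final: 0.30120


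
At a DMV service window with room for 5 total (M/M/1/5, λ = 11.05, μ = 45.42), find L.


ρ = 11.05/45.42 = 0.2433
L = ρ[1 − (K+1)ρ^K + Kρ^(K+1)] / [(1−ρ)(1−ρ^(K+1))]
Numerator: 0.2433·(1 − 6·0.0008523 + 5·0.0002073) = 0.242293
Denominator: (0.7567)·(0.999793) = 0.756558
L = 0.242293/0.756558 = 0.3203

Final: 0.3203


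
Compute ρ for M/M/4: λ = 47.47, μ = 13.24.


ρ = λ/(cμ) = 47.47/(4·13.24) = 47.47/52.96 = 0.8963

Final: 0.8963


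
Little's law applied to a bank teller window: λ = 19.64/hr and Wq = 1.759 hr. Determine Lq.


Lq = λWq = 19.64·1.759 = 34.5468

Final: 34.5468


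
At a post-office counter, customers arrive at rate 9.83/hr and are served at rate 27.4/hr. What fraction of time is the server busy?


ρ = λ/μ = 9.83/27.4 = 0.3588

Final: 0.3588


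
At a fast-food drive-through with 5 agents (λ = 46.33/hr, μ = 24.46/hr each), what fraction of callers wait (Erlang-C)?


a = λ/μ = 1.8941; ρ = a/5 = 0.3788
P₀ = 0.149614 (from M/M/c formula)
C(c,a) = [a^c/(c!(1−ρ))]·P₀ = [24.37975/(120·0.6212)]·0.149614
= 0.32706·0.149614 = 0.048933

Final: 0.048933


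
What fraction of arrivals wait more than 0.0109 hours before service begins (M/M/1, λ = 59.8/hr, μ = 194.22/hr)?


ρ = 59.8/194.22 = 0.3079
P(Wq > t) = ρ·e^{−(μ−λ)t} = 0.3079·e^{−1.4652}
= 0.3079·0.231037 = 0.071136

Final: 0.071136


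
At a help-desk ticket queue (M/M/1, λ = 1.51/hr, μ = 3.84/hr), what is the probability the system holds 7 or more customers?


ρ = 1.51/3.84 = 0.3932
P(N ≥ n) = ρ^n = 0.3932^7 = 0.001454

Final: 0.001454


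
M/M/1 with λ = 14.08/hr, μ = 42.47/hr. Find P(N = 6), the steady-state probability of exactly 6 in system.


ρ = 14.08/42.47 = 0.3315
P_n = (1−ρ)·ρ^n = (1 − 0.3315)·0.3315^6 = 0.6685·0.001328 = 0.0008876

Final: 0.0008876


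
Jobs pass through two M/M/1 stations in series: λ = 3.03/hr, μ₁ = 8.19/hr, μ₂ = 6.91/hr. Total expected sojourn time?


Each node sees arrival rate λ = 3.03/hr (tandem ⇒ throughput preserved).
W₁ = 1/(μ₁−λ) = 1/(8.19−3.03) = 0.19380 hr
W₂ = 1/(μ₂−λ) = 1/(6.91−3.03) = 0.25773 hr
W_total = W₁ + W₂ = 0.19380 + 0.25773 = 0.45153 hr

Final: 0.45153 hr


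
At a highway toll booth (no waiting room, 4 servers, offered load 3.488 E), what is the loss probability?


B(c,a) = (a^c/c!) / Σ_{k=0}^{c} a^k/k!
a^4/4! = 6.167294
Σ terms (k=0..4): 1.00000 + 3.48800 + 6.08307 + 7.07259 + 6.16729 = 23.810951
B = 6.167294/23.810951 = 0.259011

Final: 0.259011


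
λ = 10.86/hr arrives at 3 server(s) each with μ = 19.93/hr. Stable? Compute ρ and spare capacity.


Total capacity cμ = 3·19.93 = 59.79/hr
ρ = λ/(cμ) = 10.86/59.79 = 0.1816
Stable ⇔ ρ < 1: YES
Spare capacity = cμ − λ = 59.79 − 10.86 = 48.93/hr

Final: ρ = 0.1816; stable; margin = 48.93/hr


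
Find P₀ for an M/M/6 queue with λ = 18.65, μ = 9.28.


a = λ/μ = 18.65/9.28 = 2.0097; ρ = a/c = 0.3349
Σ_{k=0}^{5} a^k/k! (terms k=0..5) = 1.00000 + 2.00970 + 2.01944 + 1.35282 + 0.67969 + 0.27320 = 7.33485
Tail: a^6/(6!(1−ρ)) = 65.88479/(720·0.6651) = 0.13759
P₀ = 1/(7.33485 + 0.13759) = 1/7.47245 = 0.133825

Final: 0.133825


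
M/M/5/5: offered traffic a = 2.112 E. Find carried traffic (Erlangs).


B(5,2.112) = 0.043277 (Erlang-B)
Carried load = a(1 − B) = 2.112·(1 − 0.043277) = 2.112·0.956723 = 2.0206 E

Final: 2.0206 Erlangs


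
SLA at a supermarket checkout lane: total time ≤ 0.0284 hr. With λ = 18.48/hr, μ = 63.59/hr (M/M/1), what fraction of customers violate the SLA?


W ~ Exponential(μ−λ) for M/M/1.
μ − λ = 63.59 − 18.48 = 45.1100
P(W > t) = e^{−(μ−λ)t} = e^{−1.2811} = 0.277725

Final: 0.277725


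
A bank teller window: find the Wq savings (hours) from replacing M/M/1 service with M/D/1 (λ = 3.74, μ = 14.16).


ρ = 3.74/14.16 = 0.2641
Wq(M/M/1) = ρ/(μ−λ) = 0.2641/10.42 = 0.02535 hr
Wq(M/D/1) = ρ/(2(μ−λ)) = 0.01267 hr
Savings = 0.02535 − 0.01267 = 0.01267 hr

Final: 0.01267 hr


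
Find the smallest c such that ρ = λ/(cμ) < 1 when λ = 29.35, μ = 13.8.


Stability requires cμ > λ ⇔ c > λ/μ.
λ/μ = 29.35/13.8 = 2.1268
Minimum integer c = ⌊2.1268⌋ + 1 = 3
Check: 3·13.8 = 41.40 > 29.35, while 2·13.8 = 27.60 ≤ 29.35

Final: 3 servers


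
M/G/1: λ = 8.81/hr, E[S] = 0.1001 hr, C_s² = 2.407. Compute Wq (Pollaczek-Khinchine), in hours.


ρ = λ·E[S] = 8.81·0.1001 = 0.8819
E[S²] = E[S]²(1+C_s²) = 0.1001²·(1+2.407) = 0.034138
Wq = λ·E[S²]/(2(1−ρ)) = 8.81·0.034138/(2·0.1181) = 1.27311 hr

Final: 1.27311 hr


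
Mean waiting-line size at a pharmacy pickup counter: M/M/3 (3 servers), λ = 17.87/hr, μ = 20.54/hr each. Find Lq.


a = λ/μ = 0.8700; ρ = a/3 = 0.2900
P₀ = 0.416137
Lq = P₀·a^c·ρ / (c!·(1−ρ)²) = 0.416137·0.65853·0.2900/(6·0.50410)
= 0.02628

Final: 0.02628


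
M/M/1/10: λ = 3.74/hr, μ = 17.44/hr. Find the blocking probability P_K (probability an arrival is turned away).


ρ = λ/μ = 3.74/17.44 = 0.2144
P_K = (1−ρ)ρ^K/(1−ρ^(K+1)) = (0.7856·0.0000002057)/(1 − 0.00000004411)
= 0.0000001616/1.000000 = 0.0000001616

Final: 0.0000001616


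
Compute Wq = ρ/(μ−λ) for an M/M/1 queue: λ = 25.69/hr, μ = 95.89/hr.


ρ = 25.69/95.89 = 0.2679
Wq = ρ/(μ−λ) = 0.2679/(95.89 − 25.69) = 0.2679/70.20 = 0.003816 hr

Final: 0.003816 hr


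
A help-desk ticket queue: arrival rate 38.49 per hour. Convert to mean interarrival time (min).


Mean interarrival time = 1/λ = 1/38.49 hour = 0.02598 hour
In minutes: 0.02598 × 60 = 1.5588 min

Final: 1.5588 min


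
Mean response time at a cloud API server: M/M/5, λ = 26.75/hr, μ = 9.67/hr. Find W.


a = 2.7663; ρ = 0.5533; P₀ = 0.060306
Lq = P₀·a^c·ρ/(c!(1−ρ)²) = 0.22567
Wq = Lq/λ = 0.22567/26.75 = 0.008436 hr
W = Wq + 1/μ = 0.008436 + 0.10341 = 0.11185 hr

Final: 0.11185 hr


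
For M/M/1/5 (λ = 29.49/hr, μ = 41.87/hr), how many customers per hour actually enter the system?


ρ = 0.7043; P_K = (1−ρ)ρ^5/(1−ρ^6) = 0.058374
λ_eff = λ(1 − P_K) = 29.49·(1 − 0.058374) = 29.49·0.941626 = 27.7685 /hr

Final: 27.7685 /hr


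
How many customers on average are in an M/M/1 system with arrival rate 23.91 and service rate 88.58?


ρ = λ/μ = 23.91/88.58 = 0.2699
L = ρ/(1−ρ) = 0.2699/(1 − 0.2699) = 0.2699/0.7301 = 0.3697

Final: 0.3697


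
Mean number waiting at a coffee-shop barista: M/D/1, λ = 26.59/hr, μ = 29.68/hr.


ρ = 26.59/29.68 = 0.8959
M/D/1: Lq = ρ²/(2(1−ρ)) = 0.8026/(2·0.1041) = 3.85464

Final: 3.85464


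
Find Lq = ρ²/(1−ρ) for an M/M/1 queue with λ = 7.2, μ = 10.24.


ρ = 7.2/10.24 = 0.7031
Lq = ρ²/(1−ρ) = 0.4944/0.2969 = 1.6653

Final: 1.6653


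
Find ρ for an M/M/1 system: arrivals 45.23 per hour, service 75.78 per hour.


ρ = λ/μ = 45.23/75.78 = 0.5969

Final: 0.5969


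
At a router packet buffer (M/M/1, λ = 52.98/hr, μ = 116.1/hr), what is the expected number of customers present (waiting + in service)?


ρ = λ/μ = 52.98/116.1 = 0.4563
L = ρ/(1−ρ) = 0.4563/(1 − 0.4563) = 0.4563/0.5437 = 0.8394

Final: 0.8394


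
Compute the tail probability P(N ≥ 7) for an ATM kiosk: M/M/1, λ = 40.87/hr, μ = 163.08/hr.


ρ = 40.87/163.08 = 0.2506
P(N ≥ n) = ρ^n = 0.2506^7 = 0.00006209

Final: 0.00006209


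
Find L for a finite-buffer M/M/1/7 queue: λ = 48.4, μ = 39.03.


ρ = 48.4/39.03 = 1.2401
L = ρ[1 − (K+1)ρ^K + Kρ^(K+1)] / [(1−ρ)(1−ρ^(K+1))]
Numerator: 1.2401·(1 − 8·4.509493 + 7·5.592094) = 5.045504
Denominator: (-0.2401)·(-4.592094) = 1.102432
L = 5.045504/1.102432 = 4.5767

Final: 4.5767


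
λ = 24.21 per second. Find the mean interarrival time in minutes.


Mean interarrival time = 1/λ = 1/24.21 second = 0.04131 second
In minutes: 0.04131 × 0.0166667 = 0.0006884 min

Final: 0.0006884 min


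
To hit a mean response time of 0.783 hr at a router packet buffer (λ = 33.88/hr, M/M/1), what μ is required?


W = 1/(μ−λ) ⇒ μ − λ = 1/W = 1/0.783 = 1.2771
μ = λ + 1/W = 33.88 + 1.2771 = 35.1571 per hr

Final: 35.1571 /hr


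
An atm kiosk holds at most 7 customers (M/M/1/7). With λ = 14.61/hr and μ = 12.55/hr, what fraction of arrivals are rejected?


ρ = λ/μ = 14.61/12.55 = 1.1641
P_K = (1−ρ)ρ^K/(1−ρ^(K+1)) = (-0.1641·2.897647)/(1 − 3.373276)
= -0.475630/-2.373276 = 0.200411

Final: 0.200411


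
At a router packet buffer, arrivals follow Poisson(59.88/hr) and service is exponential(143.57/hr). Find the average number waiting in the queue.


ρ = 59.88/143.57 = 0.4171
Lq = ρ²/(1−ρ) = 0.1740/0.5829 = 0.2984

Final: 0.2984


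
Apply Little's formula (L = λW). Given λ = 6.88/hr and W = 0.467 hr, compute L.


L = λW = 6.88·0.467 = 3.2130

Final: 3.2130


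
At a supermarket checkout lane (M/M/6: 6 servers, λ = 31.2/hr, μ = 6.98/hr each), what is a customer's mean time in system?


a = 4.4699; ρ = 0.7450; P₀ = 0.009498
Lq = P₀·a^c·ρ/(c!(1−ρ)²) = 1.20530
Wq = Lq/λ = 1.20530/31.2 = 0.03863 hr
W = Wq + 1/μ = 0.03863 + 0.14327 = 0.18190 hr

Final: 0.18190 hr


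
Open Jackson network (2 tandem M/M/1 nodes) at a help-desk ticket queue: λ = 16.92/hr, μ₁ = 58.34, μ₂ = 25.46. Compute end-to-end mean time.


Each node sees arrival rate λ = 16.92/hr (tandem ⇒ throughput preserved).
W₁ = 1/(μ₁−λ) = 1/(58.34−16.92) = 0.02414 hr
W₂ = 1/(μ₂−λ) = 1/(25.46−16.92) = 0.11710 hr
W_total = W₁ + W₂ = 0.02414 + 0.11710 = 0.14124 hr

Final: 0.14124 hr


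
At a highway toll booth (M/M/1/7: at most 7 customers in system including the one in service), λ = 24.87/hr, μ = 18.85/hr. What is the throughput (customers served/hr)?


ρ = 1.3194; P_K = (1−ρ)ρ^7/(1−ρ^8) = 0.271645
λ_eff = λ(1 − P_K) = 24.87·(1 − 0.271645) = 24.87·0.728355 = 18.1142 /hr

Final: 18.1142 /hr


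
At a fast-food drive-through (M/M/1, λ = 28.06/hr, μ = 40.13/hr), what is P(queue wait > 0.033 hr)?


ρ = 28.06/40.13 = 0.6992
P(Wq > t) = ρ·e^{−(μ−λ)t} = 0.6992·e^{−0.3983}
= 0.6992·0.671454 = 0.469499

Final: 0.469499


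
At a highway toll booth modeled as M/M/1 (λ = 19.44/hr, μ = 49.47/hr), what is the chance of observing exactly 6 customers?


ρ = 19.44/49.47 = 0.3930
P_n = (1−ρ)·ρ^n = (1 − 0.3930)·0.3930^6 = 0.6070·0.003682 = 0.002235

Final: 0.002235


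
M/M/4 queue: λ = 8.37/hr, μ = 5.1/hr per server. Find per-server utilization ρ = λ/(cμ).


ρ = λ/(cμ) = 8.37/(4·5.1) = 8.37/20.40 = 0.4103

Final: 0.4103


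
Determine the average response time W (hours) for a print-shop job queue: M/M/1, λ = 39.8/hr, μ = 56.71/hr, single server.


W = 1/(μ−λ) = 1/(56.71 − 39.8) = 1/16.91 = 0.05914 hr

Final: 0.05914 hr


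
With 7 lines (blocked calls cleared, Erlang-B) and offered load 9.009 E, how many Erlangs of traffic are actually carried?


B(7,9.009) = 0.362038 (Erlang-B)
Carried load = a(1 − B) = 9.009·(1 − 0.362038) = 9.009·0.637962 = 5.7474 E

Final: 5.7474 Erlangs


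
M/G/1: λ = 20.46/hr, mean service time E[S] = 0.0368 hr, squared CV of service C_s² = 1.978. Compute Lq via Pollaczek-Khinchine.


ρ = λ·E[S] = 20.46·0.0368 = 0.7529
Lq = ρ²(1+C_s²)/(2(1−ρ)) = 0.5669·(1+1.978)/(2·0.2471)
= 0.5669·2.9780/0.4941 = 3.41647

Final: 3.41647


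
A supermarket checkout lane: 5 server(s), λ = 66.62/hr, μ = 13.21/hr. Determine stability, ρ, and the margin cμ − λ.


Total capacity cμ = 5·13.21 = 66.05/hr
ρ = λ/(cμ) = 66.62/66.05 = 1.0086
Stable ⇔ ρ < 1: NO
Spare capacity = cμ − λ = 66.05 − 66.62 = -0.57/hr

Final: ρ = 1.0086; unstable; margin = -0.57/hr


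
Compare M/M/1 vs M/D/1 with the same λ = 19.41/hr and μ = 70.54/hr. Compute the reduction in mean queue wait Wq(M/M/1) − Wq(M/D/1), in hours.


ρ = 19.41/70.54 = 0.2752
Wq(M/M/1) = ρ/(μ−λ) = 0.2752/51.13 = 0.005382 hr
Wq(M/D/1) = ρ/(2(μ−λ)) = 0.002691 hr
Savings = 0.005382 − 0.002691 = 0.002691 hr

Final: 0.002691 hr


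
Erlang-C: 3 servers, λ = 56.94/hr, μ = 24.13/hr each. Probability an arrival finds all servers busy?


a = λ/μ = 2.3597; ρ = a/3 = 0.7866
P₀ = 0.060958 (from M/M/c formula)
C(c,a) = [a^c/(c!(1−ρ))]·P₀ = [13.13955/(6·0.2134)]·0.060958
= 10.26075·0.060958 = 0.625480

Final: 0.625480


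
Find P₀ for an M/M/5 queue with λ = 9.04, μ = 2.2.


a = λ/μ = 9.04/2.2 = 4.1091; ρ = a/c = 0.8218
Σ_{k=0}^{4} a^k/k! (terms k=0..4) = 1.00000 + 4.10909 + 8.44231 + 11.56341 + 11.87878 = 36.99359
Tail: a^5/(5!(1−ρ)) = 1171.46346/(120·0.1782) = 54.78783
P₀ = 1/(36.99359 + 54.78783) = 1/91.78143 = 0.010895

Final: 0.010895


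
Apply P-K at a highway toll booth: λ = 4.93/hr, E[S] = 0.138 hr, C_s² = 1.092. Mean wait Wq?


ρ = λ·E[S] = 4.93·0.138 = 0.6803
E[S²] = E[S]²(1+C_s²) = 0.138²·(1+1.092) = 0.039840
Wq = λ·E[S²]/(2(1−ρ)) = 4.93·0.039840/(2·0.3197) = 0.30722 hr

Final: 0.30722 hr


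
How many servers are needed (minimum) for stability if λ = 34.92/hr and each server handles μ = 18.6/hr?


Stability requires cμ > λ ⇔ c > λ/μ.
λ/μ = 34.92/18.6 = 1.8774
Minimum integer c = ⌊1.8774⌋ + 1 = 2
Check: 2·18.6 = 37.20 > 34.92, while 1·18.6 = 18.60 ≤ 34.92

Final: 2 servers


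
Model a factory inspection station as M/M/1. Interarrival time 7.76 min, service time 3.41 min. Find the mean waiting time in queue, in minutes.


λ = 60/7.76 = 7.7320 /hr
μ = 60/3.41 = 17.5953 /hr
ρ = λ/μ = 7.7320/17.5953 = 0.4394
Wq = ρ/(μ−λ) = 0.4394/(17.5953−7.7320) = 0.04455 hr
In minutes: 0.04455·60 = 2.673 min

Final: 2.673 min


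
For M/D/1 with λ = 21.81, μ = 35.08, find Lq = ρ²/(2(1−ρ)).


ρ = 21.81/35.08 = 0.6217
M/D/1: Lq = ρ²/(2(1−ρ)) = 0.3865/(2·0.3783) = 0.51092

Final: 0.51092


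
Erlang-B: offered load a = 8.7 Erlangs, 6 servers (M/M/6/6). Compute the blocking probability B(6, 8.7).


B(c,a) = (a^c/c!) / Σ_{k=0}^{c} a^k/k!
a^6/6! = 602.258613
Σ terms (k=0..6): 1.00000 + 8.70000 + 37.84500 + 109.75050 + 238.70734 + 415.35077 + 602.25861 = 1413.612217
B = 602.258613/1413.612217 = 0.426042

Final: 0.426042


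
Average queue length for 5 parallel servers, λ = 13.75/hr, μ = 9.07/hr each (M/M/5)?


a = λ/μ = 1.5160; ρ = a/5 = 0.3032
P₀ = 0.219221
Lq = P₀·a^c·ρ / (c!·(1−ρ)²) = 0.219221·8.00713·0.3032/(120·0.48553)
= 0.009134

Final: 0.009134


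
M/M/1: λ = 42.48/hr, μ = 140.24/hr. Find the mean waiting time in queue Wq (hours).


ρ = 42.48/140.24 = 0.3029
Wq = ρ/(μ−λ) = 0.3029/(140.24 − 42.48) = 0.3029/97.76 = 0.003098 hr

Final: 0.003098 hr


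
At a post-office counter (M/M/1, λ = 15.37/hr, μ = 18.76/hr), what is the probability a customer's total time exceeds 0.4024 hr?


W ~ Exponential(μ−λ) for M/M/1.
μ − λ = 18.76 − 15.37 = 3.3900
P(W > t) = e^{−(μ−λ)t} = e^{−1.3641} = 0.255601

Final: 0.255601


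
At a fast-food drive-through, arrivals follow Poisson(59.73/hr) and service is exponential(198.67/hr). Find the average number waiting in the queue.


ρ = 59.73/198.67 = 0.3006
Lq = ρ²/(1−ρ) = 0.09039/0.6994 = 0.1292

Final: 0.1292


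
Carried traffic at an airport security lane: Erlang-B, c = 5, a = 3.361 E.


B(5,3.361) = 0.141670 (Erlang-B)
Carried load = a(1 − B) = 3.361·(1 − 0.141670) = 3.361·0.858330 = 2.8848 E

Final: 2.8848 Erlangs


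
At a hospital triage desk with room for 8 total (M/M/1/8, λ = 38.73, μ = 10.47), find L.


ρ = 38.73/10.47 = 3.6991
L = ρ[1 − (K+1)ρ^K + Kρ^(K+1)] / [(1−ρ)(1−ρ^(K+1))]
Numerator: 3.6991·(1 − 9·35059.564932 + 8·129690.253086) = 2670731.059972
Denominator: (-2.6991)·(-129689.253086) = 350049.502599
L = 2670731.059972/350049.502599 = 7.6296

Final: 7.6296


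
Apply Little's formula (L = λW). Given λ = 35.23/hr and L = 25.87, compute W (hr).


W = L/λ = 25.87/35.23 = 0.7343 hr

Final: 0.7343 hr


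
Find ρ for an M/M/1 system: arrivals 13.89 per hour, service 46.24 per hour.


ρ = λ/μ = 13.89/46.24 = 0.3004

Final: 0.3004


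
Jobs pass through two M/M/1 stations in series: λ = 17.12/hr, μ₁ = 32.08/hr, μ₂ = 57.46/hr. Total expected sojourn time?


Each node sees arrival rate λ = 17.12/hr (tandem ⇒ throughput preserved).
W₁ = 1/(μ₁−λ) = 1/(32.08−17.12) = 0.06684 hr
W₂ = 1/(μ₂−λ) = 1/(57.46−17.12) = 0.02479 hr
W_total = W₁ + W₂ = 0.06684 + 0.02479 = 0.09163 hr

Final: 0.09163 hr


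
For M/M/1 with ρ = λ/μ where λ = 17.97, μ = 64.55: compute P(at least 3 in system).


ρ = 17.97/64.55 = 0.2784
P(N ≥ n) = ρ^n = 0.2784^3 = 0.021575

Final: 0.021575


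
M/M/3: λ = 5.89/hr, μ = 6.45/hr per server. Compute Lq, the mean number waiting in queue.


a = λ/μ = 0.9132; ρ = a/3 = 0.3044
P₀ = 0.397997
Lq = P₀·a^c·ρ / (c!·(1−ρ)²) = 0.397997·0.76149·0.3044/(6·0.48387)
= 0.03178

Final: 0.03178


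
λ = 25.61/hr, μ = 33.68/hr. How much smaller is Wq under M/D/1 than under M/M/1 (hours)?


ρ = 25.61/33.68 = 0.7604
Wq(M/M/1) = ρ/(μ−λ) = 0.7604/8.07 = 0.09422 hr
Wq(M/D/1) = ρ/(2(μ−λ)) = 0.04711 hr
Savings = 0.09422 − 0.04711 = 0.04711 hr

Final: 0.04711 hr


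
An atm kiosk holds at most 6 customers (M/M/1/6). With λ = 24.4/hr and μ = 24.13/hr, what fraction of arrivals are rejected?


ρ = λ/μ = 24.4/24.13 = 1.0112
P_K = (1−ρ)ρ^K/(1−ρ^(K+1)) = (-0.01119·1.069043)/(1 − 1.081005)
= -0.011962/-0.081005 = 0.147670

Final: 0.147670


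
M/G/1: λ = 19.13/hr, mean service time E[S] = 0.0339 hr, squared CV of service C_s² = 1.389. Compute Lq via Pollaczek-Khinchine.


ρ = λ·E[S] = 19.13·0.0339 = 0.6485
Lq = ρ²(1+C_s²)/(2(1−ρ)) = 0.4206·(1+1.389)/(2·0.3515)
= 0.4206·2.3890/0.7030 = 1.42922

Final: 1.42922


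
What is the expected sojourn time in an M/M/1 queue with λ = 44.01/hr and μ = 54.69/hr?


W = 1/(μ−λ) = 1/(54.69 − 44.01) = 1/10.68 = 0.09363 hr

Final: 0.09363 hr


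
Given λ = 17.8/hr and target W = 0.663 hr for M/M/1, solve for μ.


W = 1/(μ−λ) ⇒ μ − λ = 1/W = 1/0.663 = 1.5083
μ = λ + 1/W = 17.8 + 1.5083 = 19.3083 per hr

Final: 19.3083 /hr


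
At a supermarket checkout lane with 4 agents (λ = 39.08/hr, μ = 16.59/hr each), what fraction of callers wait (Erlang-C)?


a = λ/μ = 2.3556; ρ = a/4 = 0.5889
P₀ = 0.087492 (from M/M/c formula)
C(c,a) = [a^c/(c!(1−ρ))]·P₀ = [30.79163/(24·0.4111)]·0.087492
= 3.12093·0.087492 = 0.273055

Final: 0.273055


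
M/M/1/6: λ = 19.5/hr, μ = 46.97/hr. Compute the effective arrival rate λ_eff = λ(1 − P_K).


ρ = 0.4152; P_K = (1−ρ)ρ^6/(1−ρ^7) = 0.003001
λ_eff = λ(1 − P_K) = 19.5·(1 − 0.003001) = 19.5·0.996999 = 19.4415 /hr

Final: 19.4415 /hr


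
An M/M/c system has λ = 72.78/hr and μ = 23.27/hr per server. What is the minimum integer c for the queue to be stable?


Stability requires cμ > λ ⇔ c > λ/μ.
λ/μ = 72.78/23.27 = 3.1276
Minimum integer c = ⌊3.1276⌋ + 1 = 4
Check: 4·23.27 = 93.08 > 72.78, while 3·23.27 = 69.81 ≤ 72.78

Final: 4 servers


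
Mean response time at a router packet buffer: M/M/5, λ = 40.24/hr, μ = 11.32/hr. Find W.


a = 3.5548; ρ = 0.7110; P₀ = 0.024168
Lq = P₀·a^c·ρ/(c!(1−ρ)²) = 0.97279
Wq = Lq/λ = 0.97279/40.24 = 0.02417 hr
W = Wq + 1/μ = 0.02417 + 0.08834 = 0.11251 hr

Final: 0.11251 hr


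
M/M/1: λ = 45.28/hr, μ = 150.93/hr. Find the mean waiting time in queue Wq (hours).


ρ = 45.28/150.93 = 0.3000
Wq = ρ/(μ−λ) = 0.3000/(150.93 − 45.28) = 0.3000/105.65 = 0.002840 hr

Final: 0.002840 hr


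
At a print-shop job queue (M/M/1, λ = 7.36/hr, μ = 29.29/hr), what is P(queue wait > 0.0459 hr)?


ρ = 7.36/29.29 = 0.2513
P(Wq > t) = ρ·e^{−(μ−λ)t} = 0.2513·e^{−1.0066}
= 0.2513·0.365464 = 0.091834

Final: 0.091834


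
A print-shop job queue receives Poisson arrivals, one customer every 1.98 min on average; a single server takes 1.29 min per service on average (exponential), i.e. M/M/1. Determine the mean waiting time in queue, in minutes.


λ = 60/1.98 = 30.3030 /hr
μ = 60/1.29 = 46.5116 /hr
ρ = λ/μ = 30.3030/46.5116 = 0.6515
Wq = ρ/(μ−λ) = 0.6515/(46.5116−30.3030) = 0.04020 hr
In minutes: 0.04020·60 = 2.412 min

Final: 2.412 min


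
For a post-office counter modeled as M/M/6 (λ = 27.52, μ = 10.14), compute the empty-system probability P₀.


a = λ/μ = 27.52/10.14 = 2.7140; ρ = a/c = 0.4523
Σ_{k=0}^{5} a^k/k! (terms k=0..5) = 1.00000 + 2.71400 + 3.68291 + 3.33181 + 2.26064 + 1.22708 = 14.21643
Tail: a^6/(6!(1−ρ)) = 399.63438/(720·0.5477) = 1.01348
P₀ = 1/(14.21643 + 1.01348) = 1/15.22991 = 0.065660

Final: 0.065660


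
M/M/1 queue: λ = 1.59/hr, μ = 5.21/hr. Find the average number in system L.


ρ = λ/μ = 1.59/5.21 = 0.3052
L = ρ/(1−ρ) = 0.3052/(1 − 0.3052) = 0.3052/0.6948 = 0.4392

Final: 0.4392


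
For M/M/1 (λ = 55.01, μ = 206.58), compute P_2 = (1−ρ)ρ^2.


ρ = 55.01/206.58 = 0.2663
P_n = (1−ρ)·ρ^n = (1 − 0.2663)·0.2663^2 = 0.7337·0.070910 = 0.052027

Final: 0.052027


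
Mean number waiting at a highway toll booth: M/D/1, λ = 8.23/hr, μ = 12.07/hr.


ρ = 8.23/12.07 = 0.6819
M/D/1: Lq = ρ²/(2(1−ρ)) = 0.4649/(2·0.3181) = 0.73069

Final: 0.73069


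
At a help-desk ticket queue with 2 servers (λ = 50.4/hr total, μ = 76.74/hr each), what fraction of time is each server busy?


ρ = λ/(cμ) = 50.4/(2·76.74) = 50.4/153.48 = 0.3284

Final: 0.3284


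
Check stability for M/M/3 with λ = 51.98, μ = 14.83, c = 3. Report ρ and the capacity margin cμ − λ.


Total capacity cμ = 3·14.83 = 44.49/hr
ρ = λ/(cμ) = 51.98/44.49 = 1.1684
Stable ⇔ ρ < 1: NO
Spare capacity = cμ − λ = 44.49 − 51.98 = -7.49/hr

Final: ρ = 1.1684; unstable; margin = -7.49/hr


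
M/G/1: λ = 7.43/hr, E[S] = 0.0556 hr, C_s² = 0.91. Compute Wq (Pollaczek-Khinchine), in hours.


ρ = λ·E[S] = 7.43·0.0556 = 0.4131
E[S²] = E[S]²(1+C_s²) = 0.0556²·(1+0.91) = 0.005904
Wq = λ·E[S²]/(2(1−ρ)) = 7.43·0.005904/(2·0.5869) = 0.03738 hr

Final: 0.03738 hr


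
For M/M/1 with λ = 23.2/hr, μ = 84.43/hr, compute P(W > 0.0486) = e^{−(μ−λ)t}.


W ~ Exponential(μ−λ) for M/M/1.
μ − λ = 84.43 − 23.2 = 61.2300
P(W > t) = e^{−(μ−λ)t} = e^{−2.9758} = 0.051008

Final: 0.051008


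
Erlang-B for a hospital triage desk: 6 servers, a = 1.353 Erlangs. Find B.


B(c,a) = (a^c/c!) / Σ_{k=0}^{c} a^k/k!
a^6/6! = 0.008520
Σ terms (k=0..6): 1.00000 + 1.35300 + 0.91530 + 0.41280 + 0.13963 + 0.03778 + 0.008520 = 3.867041
B = 0.008520/3.867041 = 0.002203

Final: 0.002203


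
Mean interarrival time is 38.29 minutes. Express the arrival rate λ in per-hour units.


λ = 1/(interarrival time) in consistent units.
1 hour = 60 min, so λ = 60/38.29 = 1.5670 per hour

Final: 1.5670 /hr


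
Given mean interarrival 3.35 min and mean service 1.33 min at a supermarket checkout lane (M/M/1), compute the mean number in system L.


λ = 60/3.35 = 17.9104 /hr
μ = 60/1.33 = 45.1128 /hr
ρ = λ/μ = 17.9104/45.1128 = 0.3970
L = ρ/(1−ρ) = 0.3970/0.6030 = 0.6584

Final: 0.6584


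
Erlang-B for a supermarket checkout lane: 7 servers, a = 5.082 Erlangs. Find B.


B(c,a) = (a^c/c!) / Σ_{k=0}^{c} a^k/k!
a^7/7! = 17.370491
Σ terms (k=0..7): 1.00000 + 5.08200 + 12.91336 + 21.87524 + 27.79249 + 28.24828 + 23.92630 + 17.37049 = 138.208153
B = 17.370491/138.208153 = 0.125684

Final: 0.125684


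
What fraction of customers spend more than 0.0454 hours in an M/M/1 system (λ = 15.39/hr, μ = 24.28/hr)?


W ~ Exponential(μ−λ) for M/M/1.
μ − λ = 24.28 − 15.39 = 8.8900
P(W > t) = e^{−(μ−λ)t} = e^{−0.4036} = 0.667907

Final: 0.667907


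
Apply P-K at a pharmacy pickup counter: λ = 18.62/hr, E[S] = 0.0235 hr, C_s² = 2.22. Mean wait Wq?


ρ = λ·E[S] = 18.62·0.0235 = 0.4376
E[S²] = E[S]²(1+C_s²) = 0.0235²·(1+2.22) = 0.001778
Wq = λ·E[S²]/(2(1−ρ)) = 18.62·0.001778/(2·0.5624) = 0.02944 hr

Final: 0.02944 hr


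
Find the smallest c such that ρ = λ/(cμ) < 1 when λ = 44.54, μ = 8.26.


Stability requires cμ > λ ⇔ c > λ/μ.
λ/μ = 44.54/8.26 = 5.3923
Minimum integer c = ⌊5.3923⌋ + 1 = 6
Check: 6·8.26 = 49.56 > 44.54, while 5·8.26 = 41.30 ≤ 44.54

Final: 6 servers


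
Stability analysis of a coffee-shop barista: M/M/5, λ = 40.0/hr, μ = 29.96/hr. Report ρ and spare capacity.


Total capacity cμ = 5·29.96 = 149.80/hr
ρ = λ/(cμ) = 40.0/149.80 = 0.2670
Stable ⇔ ρ < 1: YES
Spare capacity = cμ − λ = 149.80 − 40.0 = 109.80/hr

Final: ρ = 0.2670; stable; margin = 109.80/hr


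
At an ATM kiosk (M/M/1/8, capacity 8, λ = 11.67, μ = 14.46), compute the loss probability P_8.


ρ = λ/μ = 11.67/14.46 = 0.8071
P_K = (1−ρ)ρ^K/(1−ρ^(K+1)) = (0.1929·0.179978)/(1 − 0.145252)
= 0.034726/0.854748 = 0.040627

Final: 0.040627


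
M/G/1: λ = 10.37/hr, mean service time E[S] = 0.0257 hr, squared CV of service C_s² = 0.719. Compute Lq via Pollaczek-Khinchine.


ρ = λ·E[S] = 10.37·0.0257 = 0.2665
Lq = ρ²(1+C_s²)/(2(1−ρ)) = 0.07103·(1+0.719)/(2·0.7335)
= 0.07103·1.7190/1.4670 = 0.08323

Final: 0.08323


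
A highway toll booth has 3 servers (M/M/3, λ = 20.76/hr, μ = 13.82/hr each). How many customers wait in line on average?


a = λ/μ = 1.5022; ρ = a/3 = 0.5007
P₀ = 0.209998
Lq = P₀·a^c·ρ / (c!·(1−ρ)²) = 0.209998·3.38967·0.5007/(6·0.24928)
= 0.23831

Final: 0.23831


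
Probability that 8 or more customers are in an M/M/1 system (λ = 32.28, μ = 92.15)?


ρ = 32.28/92.15 = 0.3503
P(N ≥ n) = ρ^n = 0.3503^8 = 0.0002267

Final: 0.0002267


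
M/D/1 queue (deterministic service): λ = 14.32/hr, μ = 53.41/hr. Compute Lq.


ρ = 14.32/53.41 = 0.2681
M/D/1: Lq = ρ²/(2(1−ρ)) = 0.07189/(2·0.7319) = 0.04911

Final: 0.04911


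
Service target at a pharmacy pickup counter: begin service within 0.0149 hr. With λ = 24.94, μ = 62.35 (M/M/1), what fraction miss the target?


ρ = 24.94/62.35 = 0.4000
P(Wq > t) = ρ·e^{−(μ−λ)t} = 0.4000·e^{−0.5574}
= 0.4000·0.572691 = 0.229076

Final: 0.229076


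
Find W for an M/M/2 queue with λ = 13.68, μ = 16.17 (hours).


a = 0.8460; ρ = 0.4230; P₀ = 0.405476
Lq = P₀·a^c·ρ/(c!(1−ρ)²) = 0.18437
Wq = Lq/λ = 0.18437/13.68 = 0.01348 hr
W = Wq + 1/μ = 0.01348 + 0.06184 = 0.07532 hr

Final: 0.07532 hr


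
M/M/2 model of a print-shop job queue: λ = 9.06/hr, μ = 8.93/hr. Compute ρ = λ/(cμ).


ρ = λ/(cμ) = 9.06/(2·8.93) = 9.06/17.86 = 0.5073

Final: 0.5073


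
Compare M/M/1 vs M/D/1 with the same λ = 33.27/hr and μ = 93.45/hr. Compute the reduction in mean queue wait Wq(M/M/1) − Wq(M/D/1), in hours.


ρ = 33.27/93.45 = 0.3560
Wq(M/M/1) = ρ/(μ−λ) = 0.3560/60.18 = 0.005916 hr
Wq(M/D/1) = ρ/(2(μ−λ)) = 0.002958 hr
Savings = 0.005916 − 0.002958 = 0.002958 hr

Final: 0.002958 hr


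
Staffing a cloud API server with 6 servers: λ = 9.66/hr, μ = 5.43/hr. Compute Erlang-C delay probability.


a = λ/μ = 1.7790; ρ = a/6 = 0.2965
P₀ = 0.168684 (from M/M/c formula)
C(c,a) = [a^c/(c!(1−ρ))]·P₀ = [31.70033/(720·0.7035)]·0.168684
= 0.06258·0.168684 = 0.010557

Final: 0.010557


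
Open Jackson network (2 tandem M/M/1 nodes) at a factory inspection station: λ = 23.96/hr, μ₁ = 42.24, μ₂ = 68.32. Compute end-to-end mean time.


Each node sees arrival rate λ = 23.96/hr (tandem ⇒ throughput preserved).
W₁ = 1/(μ₁−λ) = 1/(42.24−23.96) = 0.05470 hr
W₂ = 1/(μ₂−λ) = 1/(68.32−23.96) = 0.02254 hr
W_total = W₁ + W₂ = 0.05470 + 0.02254 = 0.07725 hr

Final: 0.07725 hr


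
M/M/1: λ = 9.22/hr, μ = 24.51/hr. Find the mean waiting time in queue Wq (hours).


ρ = 9.22/24.51 = 0.3762
Wq = ρ/(μ−λ) = 0.3762/(24.51 − 9.22) = 0.3762/15.29 = 0.02460 hr

Final: 0.02460 hr


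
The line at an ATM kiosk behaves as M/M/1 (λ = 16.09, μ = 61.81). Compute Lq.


ρ = 16.09/61.81 = 0.2603
Lq = ρ²/(1−ρ) = 0.06776/0.7397 = 0.09161

Final: 0.09161


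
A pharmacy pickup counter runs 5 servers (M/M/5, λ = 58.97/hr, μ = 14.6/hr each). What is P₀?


a = λ/μ = 58.97/14.6 = 4.0390; ρ = a/c = 0.8078
Σ_{k=0}^{4} a^k/k! (terms k=0..4) = 1.00000 + 4.03904 + 8.15693 + 10.98205 + 11.08924 = 35.26726
Tail: a^5/(5!(1−ρ)) = 1074.95766/(120·0.1922) = 46.60959
P₀ = 1/(35.26726 + 46.60959) = 1/81.87686 = 0.012213

Final: 0.012213


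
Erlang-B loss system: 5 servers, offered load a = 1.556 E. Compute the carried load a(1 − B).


B(5,1.556) = 0.016122 (Erlang-B)
Carried load = a(1 − B) = 1.556·(1 − 0.016122) = 1.556·0.983878 = 1.5309 E

Final: 1.5309 Erlangs


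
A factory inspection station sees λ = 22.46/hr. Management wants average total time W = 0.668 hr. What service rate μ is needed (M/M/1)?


W = 1/(μ−λ) ⇒ μ − λ = 1/W = 1/0.668 = 1.4970
μ = λ + 1/W = 22.46 + 1.4970 = 23.9570 per hr

Final: 23.9570 /hr


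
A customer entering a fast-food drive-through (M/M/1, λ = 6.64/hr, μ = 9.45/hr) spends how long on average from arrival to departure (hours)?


W = 1/(μ−λ) = 1/(9.45 − 6.64) = 1/2.81 = 0.3559 hr

Final: 0.3559 hr


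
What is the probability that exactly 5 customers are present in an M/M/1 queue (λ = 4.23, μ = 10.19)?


ρ = 4.23/10.19 = 0.4151
P_n = (1−ρ)·ρ^n = (1 − 0.4151)·0.4151^5 = 0.5849·0.012326 = 0.007209

Final: 0.007209


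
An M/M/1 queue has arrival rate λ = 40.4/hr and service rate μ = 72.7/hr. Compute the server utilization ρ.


ρ = λ/μ = 40.4/72.7 = 0.5557

Final: 0.5557


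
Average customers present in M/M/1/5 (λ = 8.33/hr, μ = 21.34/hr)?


ρ = 8.33/21.34 = 0.3903
L = ρ[1 − (K+1)ρ^K + Kρ^(K+1)] / [(1−ρ)(1−ρ^(K+1))]
Numerator: 0.3903·(1 − 6·0.009063 + 5·0.003538) = 0.376026
Denominator: (0.6097)·(0.996462) = 0.607497
L = 0.376026/0.607497 = 0.6190

Final: 0.6190


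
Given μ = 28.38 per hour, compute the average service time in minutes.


Mean service time = 1/μ = 1/28.38 hour = 0.03524 hour
In minutes: 0.03524 × 60 = 2.1142 min

Final: 2.1142 min


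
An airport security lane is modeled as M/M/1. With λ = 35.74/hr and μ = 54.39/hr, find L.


ρ = λ/μ = 35.74/54.39 = 0.6571
L = ρ/(1−ρ) = 0.6571/(1 − 0.6571) = 0.6571/0.3429 = 1.9164

Final: 1.9164


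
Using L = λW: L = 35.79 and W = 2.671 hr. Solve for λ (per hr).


λ = L/W = 35.79/2.671 = 13.3995 /hr

Final: 13.3995 /hr


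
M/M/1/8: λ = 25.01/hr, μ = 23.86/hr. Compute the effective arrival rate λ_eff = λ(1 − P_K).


ρ = 1.0482; P_K = (1−ρ)ρ^8/(1−ρ^9) = 0.133146
λ_eff = λ(1 − P_K) = 25.01·(1 − 0.133146) = 25.01·0.866854 = 21.6800 /hr

Final: 21.6800 /hr


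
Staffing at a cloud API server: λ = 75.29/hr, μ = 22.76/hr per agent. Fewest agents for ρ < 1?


Stability requires cμ > λ ⇔ c > λ/μ.
λ/μ = 75.29/22.76 = 3.3080
Minimum integer c = ⌊3.3080⌋ + 1 = 4
Check: 4·22.76 = 91.04 > 75.29, while 3·22.76 = 68.28 ≤ 75.29

Final: 4 servers


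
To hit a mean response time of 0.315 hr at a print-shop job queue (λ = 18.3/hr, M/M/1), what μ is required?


W = 1/(μ−λ) ⇒ μ − λ = 1/W = 1/0.315 = 3.1746
μ = λ + 1/W = 18.3 + 3.1746 = 21.4746 per hr

Final: 21.4746 /hr


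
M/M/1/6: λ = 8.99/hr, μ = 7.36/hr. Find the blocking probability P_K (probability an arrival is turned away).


ρ = λ/μ = 8.99/7.36 = 1.2215
P_K = (1−ρ)ρ^K/(1−ρ^(K+1)) = (-0.2215·3.321171)/(1 − 4.056702)
= -0.735531/-3.056702 = 0.240629

Final: 0.240629


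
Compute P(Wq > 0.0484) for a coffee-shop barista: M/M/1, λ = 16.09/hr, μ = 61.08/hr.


ρ = 16.09/61.08 = 0.2634
P(Wq > t) = ρ·e^{−(μ−λ)t} = 0.2634·e^{−2.1775}
= 0.2634·0.113323 = 0.029852

Final: 0.029852


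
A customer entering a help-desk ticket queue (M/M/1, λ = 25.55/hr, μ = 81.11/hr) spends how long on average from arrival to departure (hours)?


W = 1/(μ−λ) = 1/(81.11 − 25.55) = 1/55.56 = 0.01800 hr

Final: 0.01800 hr


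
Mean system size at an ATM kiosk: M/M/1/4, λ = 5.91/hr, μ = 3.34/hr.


ρ = 5.91/3.34 = 1.7695
L = ρ[1 − (K+1)ρ^K + Kρ^(K+1)] / [(1−ρ)(1−ρ^(K+1))]
Numerator: 1.7695·(1 − 5·9.803114 + 4·17.346229) = 37.812224
Denominator: (-0.7695)·(-16.346229) = 12.577787
L = 37.812224/12.577787 = 3.0063

Final: 3.0063


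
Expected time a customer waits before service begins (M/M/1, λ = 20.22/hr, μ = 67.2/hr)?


ρ = 20.22/67.2 = 0.3009
Wq = ρ/(μ−λ) = 0.3009/(67.2 − 20.22) = 0.3009/46.98 = 0.006405 hr

Final: 0.006405 hr


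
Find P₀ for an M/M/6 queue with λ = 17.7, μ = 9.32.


a = λ/μ = 17.7/9.32 = 1.8991; ρ = a/c = 0.3165
Σ_{k=0}^{5} a^k/k! (terms k=0..5) = 1.00000 + 1.89914 + 1.80337 + 1.14162 + 0.54202 + 0.20588 = 6.59203
Tail: a^6/(6!(1−ρ)) = 46.91850/(720·0.6835) = 0.09534
P₀ = 1/(6.59203 + 0.09534) = 1/6.68737 = 0.149536

Final: 0.149536


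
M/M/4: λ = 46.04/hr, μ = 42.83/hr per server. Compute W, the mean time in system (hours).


a = 1.0749; ρ = 0.2687; P₀ = 0.340622
Lq = P₀·a^c·ρ/(c!(1−ρ)²) = 0.009523
Wq = Lq/λ = 0.009523/46.04 = 0.0002069 hr
W = Wq + 1/μ = 0.0002069 + 0.02335 = 0.02355 hr

Final: 0.02355 hr


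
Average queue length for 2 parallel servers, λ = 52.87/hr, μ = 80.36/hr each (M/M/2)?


a = λ/μ = 0.6579; ρ = a/2 = 0.3290
P₀ = 0.504939
Lq = P₀·a^c·ρ / (c!·(1−ρ)²) = 0.504939·0.43285·0.3290/(2·0.45030)
= 0.07983

Final: 0.07983


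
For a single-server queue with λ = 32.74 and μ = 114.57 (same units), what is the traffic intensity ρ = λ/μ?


ρ = λ/μ = 32.74/114.57 = 0.2858

Final: 0.2858


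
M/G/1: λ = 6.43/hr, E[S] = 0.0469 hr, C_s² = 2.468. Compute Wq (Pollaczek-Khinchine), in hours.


ρ = λ·E[S] = 6.43·0.0469 = 0.3016
E[S²] = E[S]²(1+C_s²) = 0.0469²·(1+2.468) = 0.007628
Wq = λ·E[S²]/(2(1−ρ)) = 6.43·0.007628/(2·0.6984) = 0.03511 hr

Final: 0.03511 hr


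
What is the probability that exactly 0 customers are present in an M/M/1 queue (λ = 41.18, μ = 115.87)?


ρ = 41.18/115.87 = 0.3554
P_n = (1−ρ)·ρ^n = (1 − 0.3554)·0.3554^0 = 0.6446·1.000000 = 0.644602

Final: 0.644602
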